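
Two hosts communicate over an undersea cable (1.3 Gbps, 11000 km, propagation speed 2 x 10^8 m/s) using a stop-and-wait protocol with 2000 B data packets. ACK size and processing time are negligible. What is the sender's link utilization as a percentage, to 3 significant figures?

0.0112 %

t_tx = L/R = 16000/1300000000 = 1.23077e-05 s.
t_prop = 11000000/200000000 = 0.055 s; RTT = 0.11 s.
Cycle = t_tx + RTT = 0.110012 s.
Utilization = t_tx / cycle = 1.23077e-05/0.110012 = 0.0112 %.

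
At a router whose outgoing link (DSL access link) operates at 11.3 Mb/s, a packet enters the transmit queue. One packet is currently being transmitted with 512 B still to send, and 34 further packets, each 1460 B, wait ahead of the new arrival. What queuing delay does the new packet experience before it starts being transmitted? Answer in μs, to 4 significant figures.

35510 μs

Each queued packet: L/R = 11680/11300000 = 1033.63 μs.
34 queued → 35143.4 μs.
Plus remaining 4096 bits of current packet: 362.478 μs.
Queuing delay = 35510 μs.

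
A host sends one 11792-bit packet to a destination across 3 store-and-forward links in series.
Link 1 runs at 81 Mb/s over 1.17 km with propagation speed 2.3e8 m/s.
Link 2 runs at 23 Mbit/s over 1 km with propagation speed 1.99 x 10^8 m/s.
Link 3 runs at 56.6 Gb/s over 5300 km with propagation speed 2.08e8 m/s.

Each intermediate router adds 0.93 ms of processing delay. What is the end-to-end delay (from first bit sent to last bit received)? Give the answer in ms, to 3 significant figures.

28.0 ms

Transmission delays (L/R per hop): 0.14558, 0.512696, 0.000208339 ms; sum = 0.658484 ms.
Propagation delays (d/s per hop): 0.00508696, 0.00502513, 25.4808 ms; sum = 25.4909 ms.
Processing at 2 router(s): 2 × 0.93 ms = 1.86 ms.
End-to-end = 28.0 ms.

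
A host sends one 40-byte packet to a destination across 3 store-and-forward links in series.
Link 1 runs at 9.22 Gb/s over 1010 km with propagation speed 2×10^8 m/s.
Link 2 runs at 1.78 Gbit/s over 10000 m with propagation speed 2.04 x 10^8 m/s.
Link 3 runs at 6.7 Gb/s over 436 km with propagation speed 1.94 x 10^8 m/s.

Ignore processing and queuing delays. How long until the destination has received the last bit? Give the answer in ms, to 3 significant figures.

7.35 ms

L = 40 × 8 = 320 bits.
Transmission delays (L/R per hop): 3.47072e-05, 0.000179775, 4.77612e-05 ms; sum = 0.000262244 ms.
Propagation delays (d/s per hop): 5.05, 0.0490196, 2.24742 ms; sum = 7.34644 ms.
End-to-end = 7.35 ms.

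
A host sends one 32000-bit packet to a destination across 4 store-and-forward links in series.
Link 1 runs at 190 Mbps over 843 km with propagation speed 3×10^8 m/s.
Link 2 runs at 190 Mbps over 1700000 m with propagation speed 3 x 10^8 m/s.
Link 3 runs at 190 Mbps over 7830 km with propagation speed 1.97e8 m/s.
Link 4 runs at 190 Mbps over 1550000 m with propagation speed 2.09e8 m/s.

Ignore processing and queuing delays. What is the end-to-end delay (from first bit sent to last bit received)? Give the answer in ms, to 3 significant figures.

56.3 ms

Transmission delay per hop = L/R = 32000/190000000 = 0.168421 ms; 4 hops → 0.673684 ms.
Propagation delays (d/s per hop): 2.81, 5.66667, 39.7462, 7.41627 ms; sum = 55.6391 ms.
End-to-end = 56.3 ms.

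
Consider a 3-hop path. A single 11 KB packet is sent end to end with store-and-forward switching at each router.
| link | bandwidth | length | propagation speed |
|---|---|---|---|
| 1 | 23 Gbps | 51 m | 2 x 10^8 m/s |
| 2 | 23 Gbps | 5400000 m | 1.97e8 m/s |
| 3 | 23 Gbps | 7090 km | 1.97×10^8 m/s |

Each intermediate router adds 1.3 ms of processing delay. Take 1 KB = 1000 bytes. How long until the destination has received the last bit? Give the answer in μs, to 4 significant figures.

66010 μs

L = 88000 bits.
Transmission delay per hop = L/R = 88000/23000000000 = 3.82609 μs; 3 hops → 11.4783 μs.
Propagation delays (d/s per hop): 0.255, 27411.2, 35989.8 μs; sum = 63401.3 μs.
Processing at 2 router(s): 2 × 1.3 ms = 2600 μs.
End-to-end = 66010 μs.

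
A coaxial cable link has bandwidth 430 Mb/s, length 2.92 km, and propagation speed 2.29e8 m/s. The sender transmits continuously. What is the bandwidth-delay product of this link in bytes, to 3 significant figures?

Propagation delay = 2920 / 229000000 = 1.27511e-05 s.
BDP = R × t_prop = 430000000 × 1.27511e-05 = 5482.97 bits.
In bytes: 5482.97/8 = 685 bytes.

685 bytes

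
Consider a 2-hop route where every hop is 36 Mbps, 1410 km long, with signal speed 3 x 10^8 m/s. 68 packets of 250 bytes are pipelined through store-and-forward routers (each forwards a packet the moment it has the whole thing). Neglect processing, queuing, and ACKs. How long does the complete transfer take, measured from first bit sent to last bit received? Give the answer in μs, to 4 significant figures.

13230 μs

Per-hop transmission t_tx = L/R = 2000/36000000 = 55.5556 μs.
Per-hop propagation t_prop = 1410000/300000000 = 4700 μs.
Pipeline fill: first packet needs 2·t_tx to clear all hops; remaining 67 packets each add one t_tx.
Total = (2+68-1)·t_tx + 2·t_prop = 69·55.5556 + 2·4700 = 13230 μs.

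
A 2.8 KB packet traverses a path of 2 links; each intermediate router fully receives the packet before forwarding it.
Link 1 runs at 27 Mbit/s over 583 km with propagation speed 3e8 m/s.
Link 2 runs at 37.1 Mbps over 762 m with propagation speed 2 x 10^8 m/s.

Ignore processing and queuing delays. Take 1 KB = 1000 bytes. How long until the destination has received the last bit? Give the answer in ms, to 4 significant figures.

3.381 ms

L = 22400 bits.
Transmission delays (L/R per hop): 0.82963, 0.603774 ms; sum = 1.4334 ms.
Propagation delays (d/s per hop): 1.94333, 0.00381 ms; sum = 1.94714 ms.
End-to-end = 3.381 ms.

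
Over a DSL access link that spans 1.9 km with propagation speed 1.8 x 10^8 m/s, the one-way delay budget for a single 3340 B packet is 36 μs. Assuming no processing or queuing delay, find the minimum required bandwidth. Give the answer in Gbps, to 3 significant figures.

1.05 Gbps

L = 26720 bits.
Propagation delay = 1900 / 180000000 = 10.5556 μs.
Transmission budget = 36 − 10.5556 = 25.4444 μs.
R ≥ L / t_tx = 26720 bits / 2.54444e-05 s = 1.05 Gbps.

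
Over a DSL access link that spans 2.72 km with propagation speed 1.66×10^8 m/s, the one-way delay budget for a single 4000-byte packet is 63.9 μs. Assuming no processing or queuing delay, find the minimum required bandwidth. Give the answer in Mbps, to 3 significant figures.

673 Mbps

L = 32000 bits.
Propagation delay = 2720 / 166000000 = 16.3855 μs.
Transmission budget = 63.9 − 16.3855 = 47.5145 μs.
R ≥ L / t_tx = 32000 bits / 4.75145e-05 s = 673 Mbps.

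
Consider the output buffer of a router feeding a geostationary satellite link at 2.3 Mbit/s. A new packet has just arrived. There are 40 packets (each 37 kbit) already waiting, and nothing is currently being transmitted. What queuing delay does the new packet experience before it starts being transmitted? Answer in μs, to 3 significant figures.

643000 μs

Each queued packet: L/R = 37000/2300000 = 16087 μs.
40 queued → 643478 μs.
Queuing delay = 643000 μs.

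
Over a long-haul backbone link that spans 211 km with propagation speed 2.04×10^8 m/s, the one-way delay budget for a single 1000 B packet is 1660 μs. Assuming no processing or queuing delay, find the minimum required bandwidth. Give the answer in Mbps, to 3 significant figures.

12.8 Mbps

L = 8000 bits.
Propagation delay = 211000 / 204000000 = 1034.31 μs.
Transmission budget = 1660 − 1034.31 = 625.686 μs.
R ≥ L / t_tx = 8000 bits / 0.000625686 s = 12.8 Mbps.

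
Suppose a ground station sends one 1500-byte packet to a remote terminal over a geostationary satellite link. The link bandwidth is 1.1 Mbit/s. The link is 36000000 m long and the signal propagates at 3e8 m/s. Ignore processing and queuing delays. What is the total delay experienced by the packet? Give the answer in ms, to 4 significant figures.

130.9 ms

L = 1500 × 8 = 12000 bits.
Transmission delay = L/R = 12000 / 1100000 = 10.9091 ms.
Propagation delay = d/s = 36000000 m / 300000000 m/s = 120 ms.
Total = 130.9 ms.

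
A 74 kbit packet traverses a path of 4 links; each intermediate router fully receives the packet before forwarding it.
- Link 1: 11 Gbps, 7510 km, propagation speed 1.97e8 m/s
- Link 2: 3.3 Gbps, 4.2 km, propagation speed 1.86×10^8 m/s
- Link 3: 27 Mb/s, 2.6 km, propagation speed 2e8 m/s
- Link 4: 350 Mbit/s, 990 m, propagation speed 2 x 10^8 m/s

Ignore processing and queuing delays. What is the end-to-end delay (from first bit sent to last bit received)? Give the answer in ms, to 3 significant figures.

41.1 ms

L = 74000 bits.
Transmission delays (L/R per hop): 0.00672727, 0.0224242, 2.74074, 0.211429 ms; sum = 2.98132 ms.
Propagation delays (d/s per hop): 38.1218, 0.0225806, 0.013, 0.00495 ms; sum = 38.1624 ms.
End-to-end = 41.1 ms.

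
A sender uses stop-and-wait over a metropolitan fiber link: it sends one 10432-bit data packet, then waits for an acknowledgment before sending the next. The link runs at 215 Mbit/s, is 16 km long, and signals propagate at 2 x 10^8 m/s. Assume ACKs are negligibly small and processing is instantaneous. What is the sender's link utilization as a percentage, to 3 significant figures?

23.3 %

t_tx = L/R = 10432/215000000 = 4.85209e-05 s.
t_prop = 16000/200000000 = 8e-05 s; RTT = 0.00016 s.
Cycle = t_tx + RTT = 0.000208521 s.
Utilization = t_tx / cycle = 4.85209e-05/0.000208521 = 23.3 %.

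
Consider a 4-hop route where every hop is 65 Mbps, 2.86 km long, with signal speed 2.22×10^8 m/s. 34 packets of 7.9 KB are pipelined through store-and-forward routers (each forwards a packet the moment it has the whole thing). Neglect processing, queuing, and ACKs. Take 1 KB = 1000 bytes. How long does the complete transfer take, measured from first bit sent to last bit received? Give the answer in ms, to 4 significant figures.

Per-hop transmission t_tx = L/R = 63200/65000000 = 0.972308 ms.
Per-hop propagation t_prop = 2860/2.22e+08 = 0.0128829 ms.
Pipeline fill: first packet needs 4·t_tx to clear all hops; remaining 33 packets each add one t_tx.
Total = (4+34-1)·t_tx + 4·t_prop = 37·0.972308 + 4·0.0128829 = 36.03 ms.

36.03 ms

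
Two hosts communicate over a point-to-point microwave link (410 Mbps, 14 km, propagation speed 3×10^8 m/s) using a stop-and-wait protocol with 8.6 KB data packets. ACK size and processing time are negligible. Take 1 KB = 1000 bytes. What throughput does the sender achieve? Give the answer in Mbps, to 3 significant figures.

263 Mbps

t_tx = L/R = 68800/410000000 = 0.000167805 s.
t_prop = 14000/300000000 = 4.66667e-05 s; RTT = 9.33333e-05 s.
Cycle = t_tx + RTT = 0.000261138 s.
Throughput = L / cycle = 68800 / 0.000261138 = 263 Mbps.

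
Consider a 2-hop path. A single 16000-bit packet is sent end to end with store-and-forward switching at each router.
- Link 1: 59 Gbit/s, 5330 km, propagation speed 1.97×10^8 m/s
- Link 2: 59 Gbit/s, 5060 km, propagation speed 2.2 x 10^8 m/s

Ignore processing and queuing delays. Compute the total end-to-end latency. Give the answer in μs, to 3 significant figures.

50100 μs

Transmission delay per hop = L/R = 16000/59000000000 = 0.271186 μs; 2 hops → 0.542373 μs.
Propagation delays (d/s per hop): 27055.8, 23000 μs; sum = 50055.8 μs.
End-to-end = 50100 μs.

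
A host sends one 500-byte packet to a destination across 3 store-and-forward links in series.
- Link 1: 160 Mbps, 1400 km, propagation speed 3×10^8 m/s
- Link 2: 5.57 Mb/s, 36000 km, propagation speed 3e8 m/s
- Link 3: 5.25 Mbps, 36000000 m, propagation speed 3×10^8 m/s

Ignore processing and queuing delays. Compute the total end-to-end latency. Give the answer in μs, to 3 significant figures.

L = 500 × 8 = 4000 bits.
Transmission delays (L/R per hop): 25, 718.133, 761.905 μs; sum = 1505.04 μs.
Propagation delays (d/s per hop): 4666.67, 120000, 120000 μs; sum = 244667 μs.
End-to-end = 246000 μs.

246000 μs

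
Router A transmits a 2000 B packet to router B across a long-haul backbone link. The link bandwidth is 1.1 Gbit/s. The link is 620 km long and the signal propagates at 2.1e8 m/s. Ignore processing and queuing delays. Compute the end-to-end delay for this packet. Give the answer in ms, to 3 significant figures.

L = 2000 × 8 = 16000 bits.
Transmission delay = L/R = 16000 / 1100000000 = 0.0145455 ms.
Propagation delay = d/s = 620000 m / 210000000 m/s = 2.95238 ms.
Total = 2.97 ms.

2.97 ms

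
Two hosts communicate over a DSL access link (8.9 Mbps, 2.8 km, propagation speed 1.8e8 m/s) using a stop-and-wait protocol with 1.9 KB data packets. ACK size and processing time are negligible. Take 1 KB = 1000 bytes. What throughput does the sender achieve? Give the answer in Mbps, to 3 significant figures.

8.74 Mbps

t_tx = L/R = 15200/8900000 = 0.00170787 s.
t_prop = 2800/180000000 = 1.55556e-05 s; RTT = 3.11111e-05 s.
Cycle = t_tx + RTT = 0.00173898 s.
Throughput = L / cycle = 15200 / 0.00173898 = 8.74 Mbps.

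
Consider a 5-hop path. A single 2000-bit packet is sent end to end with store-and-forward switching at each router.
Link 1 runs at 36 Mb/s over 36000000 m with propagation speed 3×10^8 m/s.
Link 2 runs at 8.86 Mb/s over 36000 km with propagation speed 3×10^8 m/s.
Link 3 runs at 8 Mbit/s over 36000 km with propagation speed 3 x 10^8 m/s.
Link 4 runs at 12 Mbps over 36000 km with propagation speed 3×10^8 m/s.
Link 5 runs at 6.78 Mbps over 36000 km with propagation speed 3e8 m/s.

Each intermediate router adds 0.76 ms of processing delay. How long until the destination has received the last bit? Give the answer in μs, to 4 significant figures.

604000 μs

Transmission delays (L/R per hop): 55.5556, 225.734, 250, 166.667, 294.985 μs; sum = 992.941 μs.
Propagation delays (d/s per hop): 120000, 120000, 120000, 120000, 120000 μs; sum = 600000 μs.
Processing at 4 router(s): 4 × 0.76 ms = 3040 μs.
End-to-end = 604000 μs.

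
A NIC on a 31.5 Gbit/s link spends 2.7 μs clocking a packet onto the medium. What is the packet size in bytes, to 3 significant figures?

L = R × t_tx = 31500000000 b/s × 2.7e-06 s = 85050 bits.
In bytes: 85050 / 8 = 10600 bytes.

10600 bytes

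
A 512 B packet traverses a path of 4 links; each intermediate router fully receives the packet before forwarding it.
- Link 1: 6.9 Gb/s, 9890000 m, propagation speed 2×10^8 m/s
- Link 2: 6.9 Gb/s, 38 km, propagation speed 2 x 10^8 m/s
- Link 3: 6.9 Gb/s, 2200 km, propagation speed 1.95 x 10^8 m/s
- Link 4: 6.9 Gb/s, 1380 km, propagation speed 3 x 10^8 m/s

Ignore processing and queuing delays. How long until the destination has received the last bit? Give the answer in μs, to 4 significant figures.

L = 512 × 8 = 4096 bits.
Transmission delay per hop = L/R = 4096/6900000000 = 0.593623 μs; 4 hops → 2.37449 μs.
Propagation delays (d/s per hop): 49450, 190, 11282.1, 4600 μs; sum = 65522.1 μs.
End-to-end = 65520 μs.

65520 μs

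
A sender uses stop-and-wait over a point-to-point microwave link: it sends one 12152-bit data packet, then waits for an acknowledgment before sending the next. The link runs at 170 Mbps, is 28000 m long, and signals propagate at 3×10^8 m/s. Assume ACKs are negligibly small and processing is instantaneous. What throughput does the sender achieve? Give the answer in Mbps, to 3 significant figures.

t_tx = L/R = 12152/170000000 = 7.14824e-05 s.
t_prop = 28000/300000000 = 9.33333e-05 s; RTT = 0.000186667 s.
Cycle = t_tx + RTT = 0.000258149 s.
Throughput = L / cycle = 12152 / 0.000258149 = 47.1 Mbps.

47.1 Mbps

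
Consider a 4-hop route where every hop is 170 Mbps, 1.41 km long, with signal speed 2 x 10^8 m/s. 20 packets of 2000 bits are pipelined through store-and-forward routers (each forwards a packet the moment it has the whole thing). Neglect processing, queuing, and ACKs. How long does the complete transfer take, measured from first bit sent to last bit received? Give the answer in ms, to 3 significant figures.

Per-hop transmission t_tx = L/R = 2000/170000000 = 0.0117647 ms.
Per-hop propagation t_prop = 1410/200000000 = 0.00705 ms.
Pipeline fill: first packet needs 4·t_tx to clear all hops; remaining 19 packets each add one t_tx.
Total = (4+20-1)·t_tx + 4·t_prop = 23·0.0117647 + 4·0.00705 = 0.299 ms.

0.299 ms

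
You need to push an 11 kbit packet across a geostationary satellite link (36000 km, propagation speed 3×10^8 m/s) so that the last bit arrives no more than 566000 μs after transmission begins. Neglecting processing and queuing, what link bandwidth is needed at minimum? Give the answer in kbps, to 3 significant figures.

24.7 kbps

Propagation delay = 36000000 / 300000000 = 120000 μs.
Transmission budget = 566000 − 120000 = 446000 μs.
R ≥ L / t_tx = 11000 bits / 0.446 s = 24.7 kbps.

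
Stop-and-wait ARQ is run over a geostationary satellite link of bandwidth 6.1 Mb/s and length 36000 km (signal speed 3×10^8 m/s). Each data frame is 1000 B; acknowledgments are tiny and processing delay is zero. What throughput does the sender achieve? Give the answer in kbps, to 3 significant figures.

33.2 kbps

t_tx = L/R = 8000/6100000 = 0.00131148 s.
t_prop = 36000000/300000000 = 0.12 s; RTT = 0.24 s.
Cycle = t_tx + RTT = 0.241311 s.
Throughput = L / cycle = 8000 / 0.241311 = 33.2 kbps.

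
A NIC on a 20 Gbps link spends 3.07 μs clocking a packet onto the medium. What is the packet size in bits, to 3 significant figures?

61400 bits

L = R × t_tx = 20000000000 b/s × 3.07e-06 s = 61400 bits.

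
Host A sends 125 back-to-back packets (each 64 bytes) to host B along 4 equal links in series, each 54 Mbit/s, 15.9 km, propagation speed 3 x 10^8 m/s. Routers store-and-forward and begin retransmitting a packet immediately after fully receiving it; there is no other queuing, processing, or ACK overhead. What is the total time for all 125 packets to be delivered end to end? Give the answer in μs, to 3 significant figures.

1430 μs

Per-hop transmission t_tx = L/R = 512/54000000 = 9.48148 μs.
Per-hop propagation t_prop = 15900/300000000 = 53 μs.
Pipeline fill: first packet needs 4·t_tx to clear all hops; remaining 124 packets each add one t_tx.
Total = (4+125-1)·t_tx + 4·t_prop = 128·9.48148 + 4·53 = 1430 μs.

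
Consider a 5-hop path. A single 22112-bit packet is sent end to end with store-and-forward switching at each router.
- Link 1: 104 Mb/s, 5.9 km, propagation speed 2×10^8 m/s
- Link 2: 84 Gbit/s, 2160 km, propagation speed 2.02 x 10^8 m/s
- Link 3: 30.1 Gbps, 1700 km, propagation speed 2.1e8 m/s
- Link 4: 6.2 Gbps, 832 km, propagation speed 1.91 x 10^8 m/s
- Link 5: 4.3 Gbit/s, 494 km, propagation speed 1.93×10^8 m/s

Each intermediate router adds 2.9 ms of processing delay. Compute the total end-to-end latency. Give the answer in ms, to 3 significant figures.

Transmission delays (L/R per hop): 0.212615, 0.000263238, 0.000734618, 0.00356645, 0.00514233 ms; sum = 0.222322 ms.
Propagation delays (d/s per hop): 0.0295, 10.6931, 8.09524, 4.35602, 2.55959 ms; sum = 25.7334 ms.
Processing at 4 router(s): 4 × 2.9 ms = 11.6 ms.
End-to-end = 37.6 ms.

37.6 ms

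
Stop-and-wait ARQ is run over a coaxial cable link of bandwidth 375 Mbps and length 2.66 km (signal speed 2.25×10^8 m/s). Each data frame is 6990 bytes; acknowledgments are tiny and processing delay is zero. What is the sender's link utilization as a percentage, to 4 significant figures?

86.31 %

t_tx = L/R = 55920/375000000 = 0.00014912 s.
t_prop = 2660/225000000 = 1.18222e-05 s; RTT = 2.36444e-05 s.
Cycle = t_tx + RTT = 0.000172764 s.
Utilization = t_tx / cycle = 0.00014912/0.000172764 = 86.31 %.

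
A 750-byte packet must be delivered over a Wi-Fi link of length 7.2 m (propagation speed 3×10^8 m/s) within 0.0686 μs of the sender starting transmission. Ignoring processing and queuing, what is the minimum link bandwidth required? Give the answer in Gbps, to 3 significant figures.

135 Gbps

L = 6000 bits.
Propagation delay = 7.2 / 300000000 = 0.024 μs.
Transmission budget = 0.0686 − 0.024 = 0.0446 μs.
R ≥ L / t_tx = 6000 bits / 4.46e-08 s = 135 Gbps.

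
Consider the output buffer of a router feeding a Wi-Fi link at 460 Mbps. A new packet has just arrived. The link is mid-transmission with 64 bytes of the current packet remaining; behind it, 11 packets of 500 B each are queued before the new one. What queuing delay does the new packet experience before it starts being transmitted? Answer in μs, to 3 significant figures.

96.8 μs

Each queued packet: L/R = 4000/460000000 = 8.69565 μs.
11 queued → 95.6522 μs.
Plus remaining 512 bits of current packet: 1.11304 μs.
Queuing delay = 96.8 μs.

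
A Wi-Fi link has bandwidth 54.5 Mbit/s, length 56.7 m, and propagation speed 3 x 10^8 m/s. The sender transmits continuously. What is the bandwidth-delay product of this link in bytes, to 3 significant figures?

Propagation delay = 56.7 / 300000000 = 1.89e-07 s.
BDP = R × t_prop = 54500000 × 1.89e-07 = 10.3005 bits.
In bytes: 10.3005/8 = 1.29 bytes.

1.29 bytes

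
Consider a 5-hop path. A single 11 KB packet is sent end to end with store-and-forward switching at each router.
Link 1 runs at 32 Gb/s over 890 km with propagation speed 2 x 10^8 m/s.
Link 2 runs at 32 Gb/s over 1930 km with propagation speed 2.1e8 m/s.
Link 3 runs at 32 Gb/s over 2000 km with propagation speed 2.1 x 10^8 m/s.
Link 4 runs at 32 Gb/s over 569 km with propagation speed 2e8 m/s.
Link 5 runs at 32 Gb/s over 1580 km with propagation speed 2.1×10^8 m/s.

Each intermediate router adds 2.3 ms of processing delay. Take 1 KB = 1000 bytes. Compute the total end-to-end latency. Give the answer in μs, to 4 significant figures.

42750 μs

L = 88000 bits.
Transmission delay per hop = L/R = 88000/32000000000 = 2.75 μs; 5 hops → 13.75 μs.
Propagation delays (d/s per hop): 4450, 9190.48, 9523.81, 2845, 7523.81 μs; sum = 33533.1 μs.
Processing at 4 router(s): 4 × 2.3 ms = 9200 μs.
End-to-end = 42750 μs.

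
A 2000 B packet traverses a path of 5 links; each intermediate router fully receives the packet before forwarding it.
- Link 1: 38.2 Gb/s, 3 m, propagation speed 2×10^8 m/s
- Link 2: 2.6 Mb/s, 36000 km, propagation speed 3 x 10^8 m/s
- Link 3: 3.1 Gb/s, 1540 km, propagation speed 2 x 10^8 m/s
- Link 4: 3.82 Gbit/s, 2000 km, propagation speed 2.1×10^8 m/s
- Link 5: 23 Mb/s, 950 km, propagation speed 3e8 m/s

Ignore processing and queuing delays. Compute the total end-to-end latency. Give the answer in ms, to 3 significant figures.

L = 2000 × 8 = 16000 bits.
Transmission delays (L/R per hop): 0.000418848, 6.15385, 0.00516129, 0.00418848, 0.695652 ms; sum = 6.85927 ms.
Propagation delays (d/s per hop): 1.5e-05, 120, 7.7, 9.52381, 3.16667 ms; sum = 140.39 ms.
End-to-end = 147 ms.

147 ms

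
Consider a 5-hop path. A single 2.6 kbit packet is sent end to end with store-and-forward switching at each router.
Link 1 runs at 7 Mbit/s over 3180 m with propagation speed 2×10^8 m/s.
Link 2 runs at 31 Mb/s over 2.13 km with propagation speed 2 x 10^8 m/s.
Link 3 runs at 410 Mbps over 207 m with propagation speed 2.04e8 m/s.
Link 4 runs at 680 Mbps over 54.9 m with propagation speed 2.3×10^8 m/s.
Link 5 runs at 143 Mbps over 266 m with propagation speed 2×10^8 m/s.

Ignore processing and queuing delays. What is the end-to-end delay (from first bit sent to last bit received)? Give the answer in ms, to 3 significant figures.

0.513 ms

L = 2600 bits.
Transmission delays (L/R per hop): 0.371429, 0.083871, 0.00634146, 0.00382353, 0.0181818 ms; sum = 0.483646 ms.
Propagation delays (d/s per hop): 0.0159, 0.01065, 0.00101471, 0.000238696, 0.00133 ms; sum = 0.0291334 ms.
End-to-end = 0.513 ms.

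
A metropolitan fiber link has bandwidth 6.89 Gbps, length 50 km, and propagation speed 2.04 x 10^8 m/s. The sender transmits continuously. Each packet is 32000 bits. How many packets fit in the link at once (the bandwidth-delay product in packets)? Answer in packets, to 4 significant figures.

52.77 packets

Propagation delay = 50000 / 204000000 = 0.000245098 s.
BDP = R × t_prop = 6890000000 × 0.000245098 = 1688730 bits.
In packets of 32000 bits: 52.77 packets.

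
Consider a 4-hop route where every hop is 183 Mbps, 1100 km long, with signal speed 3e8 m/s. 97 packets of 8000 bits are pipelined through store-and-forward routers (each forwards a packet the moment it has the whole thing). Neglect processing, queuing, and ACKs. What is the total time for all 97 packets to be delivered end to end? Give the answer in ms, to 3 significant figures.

19.0 ms

Per-hop transmission t_tx = L/R = 8000/183000000 = 0.0437158 ms.
Per-hop propagation t_prop = 1100000/300000000 = 3.66667 ms.
Pipeline fill: first packet needs 4·t_tx to clear all hops; remaining 96 packets each add one t_tx.
Total = (4+97-1)·t_tx + 4·t_prop = 100·0.0437158 + 4·3.66667 = 19.0 ms.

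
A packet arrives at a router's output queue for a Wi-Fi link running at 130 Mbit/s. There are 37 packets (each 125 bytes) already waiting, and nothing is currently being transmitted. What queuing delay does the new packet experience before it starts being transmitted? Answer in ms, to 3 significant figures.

Each queued packet: L/R = 1000/130000000 = 0.00769231 ms.
37 queued → 0.284615 ms.
Queuing delay = 0.285 ms.

0.285 ms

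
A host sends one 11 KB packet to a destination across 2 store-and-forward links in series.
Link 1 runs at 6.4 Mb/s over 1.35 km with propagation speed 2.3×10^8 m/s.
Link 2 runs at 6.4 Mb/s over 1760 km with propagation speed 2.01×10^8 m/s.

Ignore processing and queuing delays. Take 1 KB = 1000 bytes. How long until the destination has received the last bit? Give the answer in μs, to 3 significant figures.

36300 μs

L = 88000 bits.
Transmission delay per hop = L/R = 88000/6400000 = 13750 μs; 2 hops → 27500 μs.
Propagation delays (d/s per hop): 5.86957, 8756.22 μs; sum = 8762.09 μs.
End-to-end = 36300 μs.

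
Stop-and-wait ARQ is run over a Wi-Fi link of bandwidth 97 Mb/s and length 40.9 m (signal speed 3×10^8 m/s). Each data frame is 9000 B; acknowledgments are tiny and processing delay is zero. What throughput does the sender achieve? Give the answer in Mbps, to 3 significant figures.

t_tx = L/R = 72000/97000000 = 0.000742268 s.
t_prop = 40.9/300000000 = 1.36333e-07 s; RTT = 2.72667e-07 s.
Cycle = t_tx + RTT = 0.000742541 s.
Throughput = L / cycle = 72000 / 0.000742541 = 97.0 Mbps.

97.0 Mbps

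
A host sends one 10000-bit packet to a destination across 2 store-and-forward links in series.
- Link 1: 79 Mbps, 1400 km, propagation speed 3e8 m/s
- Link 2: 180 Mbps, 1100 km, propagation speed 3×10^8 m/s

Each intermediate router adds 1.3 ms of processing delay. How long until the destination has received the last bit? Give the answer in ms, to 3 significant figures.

9.82 ms

Transmission delays (L/R per hop): 0.126582, 0.0555556 ms; sum = 0.182138 ms.
Propagation delays (d/s per hop): 4.66667, 3.66667 ms; sum = 8.33333 ms.
Processing at 1 router(s): 1 × 1.3 ms = 1.3 ms.
End-to-end = 9.82 ms.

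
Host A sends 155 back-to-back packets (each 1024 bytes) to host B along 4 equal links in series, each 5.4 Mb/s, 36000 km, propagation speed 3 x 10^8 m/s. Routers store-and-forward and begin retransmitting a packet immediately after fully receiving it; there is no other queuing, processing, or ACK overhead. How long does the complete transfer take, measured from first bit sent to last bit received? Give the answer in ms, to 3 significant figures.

Per-hop transmission t_tx = L/R = 8192/5400000 = 1.51704 ms.
Per-hop propagation t_prop = 36000000/300000000 = 120 ms.
Pipeline fill: first packet needs 4·t_tx to clear all hops; remaining 154 packets each add one t_tx.
Total = (4+155-1)·t_tx + 4·t_prop = 158·1.51704 + 4·120 = 720 ms.

720 ms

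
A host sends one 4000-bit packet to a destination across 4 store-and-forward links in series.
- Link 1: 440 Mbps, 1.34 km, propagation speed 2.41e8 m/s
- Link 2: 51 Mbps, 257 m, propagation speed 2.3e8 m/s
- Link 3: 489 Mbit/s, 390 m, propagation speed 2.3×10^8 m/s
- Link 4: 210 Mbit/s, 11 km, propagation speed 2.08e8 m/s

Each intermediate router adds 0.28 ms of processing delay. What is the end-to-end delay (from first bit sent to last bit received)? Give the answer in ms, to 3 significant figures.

1.02 ms

Transmission delays (L/R per hop): 0.00909091, 0.0784314, 0.00817996, 0.0190476 ms; sum = 0.11475 ms.
Propagation delays (d/s per hop): 0.00556017, 0.00111739, 0.00169565, 0.0528846 ms; sum = 0.0612578 ms.
Processing at 3 router(s): 3 × 0.28 ms = 0.84 ms.
End-to-end = 1.02 ms.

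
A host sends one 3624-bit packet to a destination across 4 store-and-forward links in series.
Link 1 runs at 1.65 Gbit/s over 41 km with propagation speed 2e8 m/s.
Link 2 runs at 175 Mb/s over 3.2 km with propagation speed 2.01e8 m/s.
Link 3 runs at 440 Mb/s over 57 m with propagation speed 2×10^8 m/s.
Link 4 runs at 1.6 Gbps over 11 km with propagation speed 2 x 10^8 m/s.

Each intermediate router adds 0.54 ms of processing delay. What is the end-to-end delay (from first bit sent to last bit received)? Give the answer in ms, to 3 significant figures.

Transmission delays (L/R per hop): 0.00219636, 0.0207086, 0.00823636, 0.002265 ms; sum = 0.0334063 ms.
Propagation delays (d/s per hop): 0.205, 0.0159204, 0.000285, 0.055 ms; sum = 0.276205 ms.
Processing at 3 router(s): 3 × 0.54 ms = 1.62 ms.
End-to-end = 1.93 ms.

1.93 ms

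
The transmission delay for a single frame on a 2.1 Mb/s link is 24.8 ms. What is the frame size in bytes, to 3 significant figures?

6510 bytes

L = R × t_tx = 2100000 b/s × 0.0248 s = 52080 bits.
In bytes: 52080 / 8 = 6510 bytes.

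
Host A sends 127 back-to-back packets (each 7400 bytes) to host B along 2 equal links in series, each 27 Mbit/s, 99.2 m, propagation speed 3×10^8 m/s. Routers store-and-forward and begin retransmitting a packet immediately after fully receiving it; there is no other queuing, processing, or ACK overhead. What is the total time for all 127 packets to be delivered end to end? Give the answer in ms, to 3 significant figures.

281 ms

Per-hop transmission t_tx = L/R = 59200/27000000 = 2.19259 ms.
Per-hop propagation t_prop = 99.2/300000000 = 0.000330667 ms.
Pipeline fill: first packet needs 2·t_tx to clear all hops; remaining 126 packets each add one t_tx.
Total = (2+127-1)·t_tx + 2·t_prop = 128·2.19259 + 2·0.000330667 = 281 ms.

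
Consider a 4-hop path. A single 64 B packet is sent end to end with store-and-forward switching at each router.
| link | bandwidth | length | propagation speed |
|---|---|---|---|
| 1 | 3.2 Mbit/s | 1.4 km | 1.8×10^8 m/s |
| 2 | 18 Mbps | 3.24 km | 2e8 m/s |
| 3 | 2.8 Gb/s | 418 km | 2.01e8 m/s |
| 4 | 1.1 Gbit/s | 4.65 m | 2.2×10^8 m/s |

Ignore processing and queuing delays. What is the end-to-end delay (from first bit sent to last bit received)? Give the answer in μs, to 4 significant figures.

2293 μs

L = 64 × 8 = 512 bits.
Transmission delays (L/R per hop): 160, 28.4444, 0.182857, 0.465455 μs; sum = 189.093 μs.
Propagation delays (d/s per hop): 7.77778, 16.2, 2079.6, 0.0211364 μs; sum = 2103.6 μs.
End-to-end = 2293 μs.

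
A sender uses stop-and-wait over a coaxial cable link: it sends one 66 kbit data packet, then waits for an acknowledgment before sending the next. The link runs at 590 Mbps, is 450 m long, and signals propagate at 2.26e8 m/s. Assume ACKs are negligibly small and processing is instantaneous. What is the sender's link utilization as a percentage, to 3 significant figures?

t_tx = L/R = 66000/590000000 = 0.000111864 s.
t_prop = 450/2.26e+08 = 1.99115e-06 s; RTT = 3.9823e-06 s.
Cycle = t_tx + RTT = 0.000115847 s.
Utilization = t_tx / cycle = 0.000111864/0.000115847 = 96.6 %.

96.6 %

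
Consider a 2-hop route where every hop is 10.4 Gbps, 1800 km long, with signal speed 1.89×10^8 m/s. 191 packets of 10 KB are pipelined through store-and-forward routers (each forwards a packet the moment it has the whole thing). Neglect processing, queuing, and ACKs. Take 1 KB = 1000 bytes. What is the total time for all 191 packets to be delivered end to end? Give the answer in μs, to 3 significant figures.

20500 μs

Per-hop transmission t_tx = L/R = 80000/10400000000 = 7.69231 μs.
Per-hop propagation t_prop = 1800000/189000000 = 9523.81 μs.
Pipeline fill: first packet needs 2·t_tx to clear all hops; remaining 190 packets each add one t_tx.
Total = (2+191-1)·t_tx + 2·t_prop = 192·7.69231 + 2·9523.81 = 20500 μs.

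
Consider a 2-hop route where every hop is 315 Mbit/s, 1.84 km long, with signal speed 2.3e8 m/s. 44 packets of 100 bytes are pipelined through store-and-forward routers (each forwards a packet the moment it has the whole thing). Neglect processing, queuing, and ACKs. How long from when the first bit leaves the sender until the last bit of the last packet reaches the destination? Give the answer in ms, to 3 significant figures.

0.130 ms

Per-hop transmission t_tx = L/R = 800/315000000 = 0.00253968 ms.
Per-hop propagation t_prop = 1840/2.3e+08 = 0.008 ms.
Pipeline fill: first packet needs 2·t_tx to clear all hops; remaining 43 packets each add one t_tx.
Total = (2+44-1)·t_tx + 2·t_prop = 45·0.00253968 + 2·0.008 = 0.130 ms.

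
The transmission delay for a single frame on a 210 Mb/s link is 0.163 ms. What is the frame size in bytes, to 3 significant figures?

4280 bytes

L = R × t_tx = 210000000 b/s × 0.000163 s = 34230 bits.
In bytes: 34230 / 8 = 4280 bytes.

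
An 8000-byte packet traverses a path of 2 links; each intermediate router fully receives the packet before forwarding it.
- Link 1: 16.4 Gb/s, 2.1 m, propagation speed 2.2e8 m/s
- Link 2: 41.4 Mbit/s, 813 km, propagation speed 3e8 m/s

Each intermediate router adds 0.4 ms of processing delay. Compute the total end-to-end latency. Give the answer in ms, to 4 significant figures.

L = 8000 × 8 = 64000 bits.
Transmission delays (L/R per hop): 0.00390244, 1.54589 ms; sum = 1.5498 ms.
Propagation delays (d/s per hop): 9.54545e-06, 2.71 ms; sum = 2.71001 ms.
Processing at 1 router(s): 1 × 0.4 ms = 0.4 ms.
End-to-end = 4.660 ms.

4.660 ms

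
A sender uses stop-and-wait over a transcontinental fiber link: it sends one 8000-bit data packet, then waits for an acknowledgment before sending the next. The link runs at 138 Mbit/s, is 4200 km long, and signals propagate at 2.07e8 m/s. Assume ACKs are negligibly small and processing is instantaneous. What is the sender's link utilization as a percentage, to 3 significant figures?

t_tx = L/R = 8000/138000000 = 5.7971e-05 s.
t_prop = 4200000/2.07e+08 = 0.0202899 s; RTT = 0.0405797 s.
Cycle = t_tx + RTT = 0.0406377 s.
Utilization = t_tx / cycle = 5.7971e-05/0.0406377 = 0.143 %.

0.143 %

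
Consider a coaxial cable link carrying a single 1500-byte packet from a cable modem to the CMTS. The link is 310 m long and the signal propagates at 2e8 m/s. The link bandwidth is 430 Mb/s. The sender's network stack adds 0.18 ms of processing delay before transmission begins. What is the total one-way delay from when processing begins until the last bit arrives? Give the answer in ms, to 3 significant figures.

L = 1500 × 8 = 12000 bits.
Transmission delay = L/R = 12000 / 430000000 = 0.027907 ms.
Propagation delay = d/s = 310 m / 200000000 m/s = 0.00155 ms.
Plus processing delay 0.18 ms = 0.18 ms.
Total = 0.209 ms.

0.209 ms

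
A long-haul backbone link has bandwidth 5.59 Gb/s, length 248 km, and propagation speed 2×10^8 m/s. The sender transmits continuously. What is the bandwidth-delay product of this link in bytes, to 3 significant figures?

Propagation delay = 248000 / 200000000 = 0.00124 s.
BDP = R × t_prop = 5590000000 × 0.00124 = 6931600 bits.
In bytes: 6931600/8 = 866000 bytes.

866000 bytes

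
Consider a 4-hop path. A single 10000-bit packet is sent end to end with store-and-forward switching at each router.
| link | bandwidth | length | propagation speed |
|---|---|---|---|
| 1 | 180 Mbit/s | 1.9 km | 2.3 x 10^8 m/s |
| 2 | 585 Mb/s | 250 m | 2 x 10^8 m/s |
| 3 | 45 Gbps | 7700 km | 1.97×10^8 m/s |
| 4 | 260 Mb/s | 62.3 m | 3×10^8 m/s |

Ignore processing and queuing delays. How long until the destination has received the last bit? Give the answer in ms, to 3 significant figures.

39.2 ms

Transmission delays (L/R per hop): 0.0555556, 0.017094, 0.000222222, 0.0384615 ms; sum = 0.111333 ms.
Propagation delays (d/s per hop): 0.00826087, 0.00125, 39.0863, 0.000207667 ms; sum = 39.096 ms.
End-to-end = 39.2 ms.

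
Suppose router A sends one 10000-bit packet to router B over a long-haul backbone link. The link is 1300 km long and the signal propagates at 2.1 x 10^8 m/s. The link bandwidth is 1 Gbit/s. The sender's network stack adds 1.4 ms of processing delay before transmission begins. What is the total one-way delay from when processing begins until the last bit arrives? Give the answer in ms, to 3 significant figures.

Transmission delay = L/R = 10000 / 1000000000 = 0.01 ms.
Propagation delay = d/s = 1300000 m / 210000000 m/s = 6.19048 ms.
Plus processing delay 1.4 ms = 1.4 ms.
Total = 7.60 ms.

7.60 ms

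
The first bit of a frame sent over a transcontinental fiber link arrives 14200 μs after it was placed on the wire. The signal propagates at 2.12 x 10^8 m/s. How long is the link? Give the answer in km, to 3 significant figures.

3010 km

d = s × t_prop = 212000000 × 0.0142 = 3010 km.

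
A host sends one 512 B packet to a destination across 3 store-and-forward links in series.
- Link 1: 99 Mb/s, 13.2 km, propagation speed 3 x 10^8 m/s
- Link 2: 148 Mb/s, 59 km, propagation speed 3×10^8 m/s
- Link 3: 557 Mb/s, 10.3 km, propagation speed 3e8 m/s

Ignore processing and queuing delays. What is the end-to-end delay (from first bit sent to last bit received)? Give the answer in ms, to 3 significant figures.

L = 512 × 8 = 4096 bits.
Transmission delays (L/R per hop): 0.0413737, 0.0276757, 0.00735368 ms; sum = 0.0764031 ms.
Propagation delays (d/s per hop): 0.044, 0.196667, 0.0343333 ms; sum = 0.275 ms.
End-to-end = 0.351 ms.

0.351 ms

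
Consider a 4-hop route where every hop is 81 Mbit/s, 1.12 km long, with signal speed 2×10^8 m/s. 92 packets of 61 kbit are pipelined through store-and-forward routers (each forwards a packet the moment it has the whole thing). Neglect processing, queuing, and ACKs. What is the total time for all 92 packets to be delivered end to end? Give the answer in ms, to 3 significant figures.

Per-hop transmission t_tx = L/R = 61000/81000000 = 0.753086 ms.
Per-hop propagation t_prop = 1120/200000000 = 0.0056 ms.
Pipeline fill: first packet needs 4·t_tx to clear all hops; remaining 91 packets each add one t_tx.
Total = (4+92-1)·t_tx + 4·t_prop = 95·0.753086 + 4·0.0056 = 71.6 ms.

71.6 ms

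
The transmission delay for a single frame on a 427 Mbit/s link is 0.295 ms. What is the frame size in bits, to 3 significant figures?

126000 bits

L = R × t_tx = 427000000 b/s × 0.000295 s = 125965 bits.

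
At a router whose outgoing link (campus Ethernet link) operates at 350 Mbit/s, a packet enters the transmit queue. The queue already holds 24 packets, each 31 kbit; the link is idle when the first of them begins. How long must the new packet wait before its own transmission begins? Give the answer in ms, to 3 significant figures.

Each queued packet: L/R = 31000/350000000 = 0.0885714 ms.
24 queued → 2.12571 ms.
Queuing delay = 2.13 ms.

2.13 ms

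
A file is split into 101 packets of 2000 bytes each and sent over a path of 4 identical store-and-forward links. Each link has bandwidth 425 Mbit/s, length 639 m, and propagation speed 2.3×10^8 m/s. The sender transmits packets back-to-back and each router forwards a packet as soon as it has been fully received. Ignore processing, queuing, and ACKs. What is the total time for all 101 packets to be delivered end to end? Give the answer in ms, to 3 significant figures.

Per-hop transmission t_tx = L/R = 16000/425000000 = 0.0376471 ms.
Per-hop propagation t_prop = 639/2.3e+08 = 0.00277826 ms.
Pipeline fill: first packet needs 4·t_tx to clear all hops; remaining 100 packets each add one t_tx.
Total = (4+101-1)·t_tx + 4·t_prop = 104·0.0376471 + 4·0.00277826 = 3.93 ms.

3.93 ms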